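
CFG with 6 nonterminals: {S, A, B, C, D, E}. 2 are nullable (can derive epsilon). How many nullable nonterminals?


Nonterminals: {S, A, B, C, D, E}
A nonterminal is nullable if it can derive epsilon
Counting nullable nonterminals: 2
Total nullable = 2

2


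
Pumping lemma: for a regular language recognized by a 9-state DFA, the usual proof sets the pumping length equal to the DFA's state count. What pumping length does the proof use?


Pumping lemma for regular languages (standard proof):
Take p = |Q|, the number of DFA states.
Any string of length >= |Q| passes through |Q|+1 states while reading its first |Q| symbols,
so by pigeonhole some state repeats, giving the loop that can be pumped.
Here |Q| = 9
Therefore the proof uses p = 9

9


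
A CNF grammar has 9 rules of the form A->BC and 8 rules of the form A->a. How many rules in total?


CNF allows two rule forms:
  A -> BC (binary): 9 rules
  A -> a (terminal): 8 rules
Total = 9 + 8 = 17

17


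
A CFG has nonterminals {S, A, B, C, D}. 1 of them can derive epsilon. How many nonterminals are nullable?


Nonterminals: {S, A, B, C, D}
A nonterminal is nullable if it can derive epsilon
Counting nullable nonterminals: 1
Total nullable = 1

1


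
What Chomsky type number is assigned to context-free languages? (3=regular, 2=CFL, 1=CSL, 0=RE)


Chomsky hierarchy levels:
  Type 3: Regular (DFA/NFA/regex)
  Type 2: Context-free (PDA)
  Type 1: Context-sensitive
  Type 0: Recursively enumerable (TM)
'context-free' corresponds to Type 2

2


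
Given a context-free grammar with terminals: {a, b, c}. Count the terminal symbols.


Terminal symbols: a, b, c
Counting each: a (#1), b (#2), c (#3)
Total = 3

3


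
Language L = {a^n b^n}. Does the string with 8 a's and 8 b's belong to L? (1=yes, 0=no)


Language requires equal numbers of a's and b's
PDA pushes for each 'a', pops for each 'b'
Number of a's = 8
Number of b's = 8
8 == 8 -> Accept

1


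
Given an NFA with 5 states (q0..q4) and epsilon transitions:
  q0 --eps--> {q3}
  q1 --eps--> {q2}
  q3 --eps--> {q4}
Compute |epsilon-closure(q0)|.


Starting from q0
Initialize closure = {q0}
Follow epsilon from q0 -> add q3
Follow epsilon from q3 -> add q4
Final closure: {q0, q3, q4}
Size = 3

3


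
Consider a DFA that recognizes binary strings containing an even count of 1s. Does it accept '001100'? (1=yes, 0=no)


DFA has 2 states: q_even (start, accept=yes) and q_odd
Processing string '001100' character by character:
  Position 0: read '0', 1-count=0 -> q_even (no change)
  Position 1: read '0', 1-count=0 -> q_even (no change)
  Position 2: read '1', 1-count=1 -> q_odd
  Position 3: read '1', 1-count=2 -> q_even
  Position 4: read '0', 1-count=2 -> q_even (no change)
  Position 5: read '0', 1-count=2 -> q_even (no change)
Final state: q_even, total 1s = 2 (even); the DFA requires an even count -> accept

1


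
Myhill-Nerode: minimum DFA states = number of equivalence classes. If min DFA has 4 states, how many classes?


Myhill-Nerode theorem:
Number of equivalence classes = number of states in minimal DFA
Minimal DFA states = 4
Therefore equivalence classes = 4

4


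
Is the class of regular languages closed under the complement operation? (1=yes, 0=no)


Regular languages are closed under:
- Union (DFA product construction)
- Intersection (DFA product construction)
- Complement (swap accept/reject states)
- Concatenation (NFA construction)
- Kleene star (NFA construction)
complement is in this list
Therefore: closed

1


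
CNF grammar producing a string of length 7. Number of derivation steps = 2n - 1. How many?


Chomsky Normal Form derivation:
String length n = 7
Each step either:
  - Splits a nonterminal into two (n-1 such steps)
  - Converts a nonterminal to terminal (n such steps)
Total = (n-1) + n = 2n - 1
= 2(7) - 1
= 14 - 1
= 13

13


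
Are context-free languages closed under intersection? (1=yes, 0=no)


CFL closure properties:
  Closed under: union, concatenation, Kleene star
  NOT closed under: intersection, complement
Operation 'intersection' is in not-closed list -> No (not closed)

0


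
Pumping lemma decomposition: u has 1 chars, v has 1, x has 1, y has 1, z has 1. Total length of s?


|s| = |u| + |v| + |x| + |y| + |z|
= 1 + 1 + 1 + 1 + 1
= 2 + 1 + 2
= 3 + 2
= 5

5


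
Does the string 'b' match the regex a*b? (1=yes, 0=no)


Pattern: a*b
String: 'b'
Pattern requires: zero or more 'a's followed by exactly one 'b'
Found 0 leading 'a's
Remaining: 'b'
Remaining is exactly 'b' -> match
Result: 1

1


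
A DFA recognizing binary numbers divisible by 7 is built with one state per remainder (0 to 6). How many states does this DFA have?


Divisibility by 7 is tracked via the remainder mod 7: 0, 1, ..., 6
The construction assigns one state to each remainder
Number of remainders = 7

7


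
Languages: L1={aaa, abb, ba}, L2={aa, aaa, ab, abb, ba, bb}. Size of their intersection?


L1 = {aaa, abb, ba}
L2 = {aa, aaa, ab, abb, ba, bb}
Checking each string in L1 against L2:
  'aaa': in L2? Yes
  'abb': in L2? Yes
  'ba': in L2? Yes
Intersection = {aaa, abb, ba}
|L1 ∩ L2| = 3

3


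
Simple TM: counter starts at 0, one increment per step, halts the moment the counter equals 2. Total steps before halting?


Counter starts at 0. Counting sequence:
  Step 1: counter = 1
  Step 2: counter = 2
Counter reached 2 -> halt
Total steps = 2

2


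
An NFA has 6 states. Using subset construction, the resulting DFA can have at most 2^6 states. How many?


NFA has 6 states
Subset construction: each DFA state = subset of NFA states
Maximum subsets = 2^6
2^6 = 64

64


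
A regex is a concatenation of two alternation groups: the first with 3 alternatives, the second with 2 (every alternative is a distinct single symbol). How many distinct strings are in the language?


First group: 3 alternatives
Second group: 2 alternatives
Concatenation: each choice from group 1 pairs with each from group 2
Total = 3 x 2 = 6

6


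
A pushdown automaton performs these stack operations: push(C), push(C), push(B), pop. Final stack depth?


Tracing stack operations:
  push(C) -> stack = [C], depth=1
  push(C) -> stack = [C,C], depth=2
  push(B) -> stack = [C,C,B], depth=3
  pop -> removed B, stack = [C,C], depth=2
Final depth = 2

2


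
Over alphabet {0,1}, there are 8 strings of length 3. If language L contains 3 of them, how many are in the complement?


Alphabet: {0,1}
String length: 3
Total strings of length 3 = 2^3 = 8
Strings in L = 3
Complement = total - |L|
= 8 - 3
= 5

5


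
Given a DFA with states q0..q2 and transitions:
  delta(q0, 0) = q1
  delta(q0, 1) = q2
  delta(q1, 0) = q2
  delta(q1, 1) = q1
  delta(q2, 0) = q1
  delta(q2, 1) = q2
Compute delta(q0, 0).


Looking up transition function:
delta(q0, 0) in the table
Row: q0, Column: 0
Result: q1

q1


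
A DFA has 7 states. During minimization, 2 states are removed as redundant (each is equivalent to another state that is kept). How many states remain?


Original DFA: 7 states
Redundant states removed: 2
Minimized states = original - removed
= 7 - 2
= 5

5


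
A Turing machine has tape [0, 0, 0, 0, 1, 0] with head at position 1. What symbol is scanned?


Tape: [0, 0, 0, 0, 1, 0]
Positions: 0 1 2 3 4 5
Values:    0 0 0 0 1 0
Head at position 1
tape[1] = 0

0


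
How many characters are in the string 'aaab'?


String: 'aaab'
Counting characters:
  'a' appears 3 time(s)
  'b' appears 1 time(s)
Total length = 3 + 1 = 4

4


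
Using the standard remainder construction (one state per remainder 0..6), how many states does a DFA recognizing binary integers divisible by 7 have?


Divisibility by 7 is tracked via the remainder mod 7: 0, 1, ..., 6
The construction assigns one state to each remainder
Number of remainders = 7

7


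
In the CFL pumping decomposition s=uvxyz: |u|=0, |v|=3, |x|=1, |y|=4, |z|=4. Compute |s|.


|s| = |u| + |v| + |x| + |y| + |z|
= 0 + 3 + 1 + 4 + 4
= 3 + 1 + 8
= 4 + 8
= 12

12


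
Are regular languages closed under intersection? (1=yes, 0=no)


Regular languages are closed under:
- Union (DFA product construction)
- Intersection (DFA product construction)
- Complement (swap accept/reject states)
- Concatenation (NFA construction)
- Kleene star (NFA construction)
intersection is in this list
Therefore: closed

1


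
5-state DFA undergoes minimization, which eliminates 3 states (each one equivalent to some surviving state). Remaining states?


Original DFA: 5 states
Redundant states removed: 3
Minimized states = original - removed
= 5 - 3
= 2

2


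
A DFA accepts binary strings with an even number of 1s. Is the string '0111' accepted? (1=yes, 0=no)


DFA has 2 states: q_even (start, accept=yes) and q_odd
Processing string '0111' character by character:
  Position 0: read '0', 1-count=0 -> q_even (no change)
  Position 1: read '1', 1-count=1 -> q_odd
  Position 2: read '1', 1-count=2 -> q_even
  Position 3: read '1', 1-count=3 -> q_odd
Final state: q_odd, total 1s = 3 (odd); the DFA requires an even count -> reject

0


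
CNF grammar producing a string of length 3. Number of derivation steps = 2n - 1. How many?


Chomsky Normal Form derivation:
String length n = 3
Each step either:
  - Splits a nonterminal into two (n-1 such steps)
  - Converts a nonterminal to terminal (n such steps)
Total = (n-1) + n = 2n - 1
= 2(3) - 1
= 6 - 1
= 5

5


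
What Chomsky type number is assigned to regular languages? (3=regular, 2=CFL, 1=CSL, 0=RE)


Chomsky hierarchy levels:
  Type 3: Regular (DFA/NFA/regex)
  Type 2: Context-free (PDA)
  Type 1: Context-sensitive
  Type 0: Recursively enumerable (TM)
'regular' corresponds to Type 3

3


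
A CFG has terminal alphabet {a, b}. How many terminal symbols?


Terminal symbols: a, b
Counting each: a (#1), b (#2)
Total = 2

2


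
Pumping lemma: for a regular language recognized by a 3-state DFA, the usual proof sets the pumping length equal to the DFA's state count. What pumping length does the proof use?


Pumping lemma for regular languages (standard proof):
Take p = |Q|, the number of DFA states.
Any string of length >= |Q| passes through |Q|+1 states while reading its first |Q| symbols,
so by pigeonhole some state repeats, giving the loop that can be pumped.
Here |Q| = 3
Therefore the proof uses p = 3

3


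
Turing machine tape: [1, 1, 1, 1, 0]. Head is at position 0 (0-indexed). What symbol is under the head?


Tape: [1, 1, 1, 1, 0]
Positions: 0 1 2 3 4
Values:    1 1 1 1 0
Head at position 0
tape[0] = 1

1


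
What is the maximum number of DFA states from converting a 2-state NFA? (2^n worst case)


NFA has 2 states
Subset construction: each DFA state = subset of NFA states
Maximum subsets = 2^2
2^2 = 4

4


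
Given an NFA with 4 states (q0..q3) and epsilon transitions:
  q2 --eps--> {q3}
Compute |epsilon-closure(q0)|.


Starting from q0
Initialize closure = {q0}
q0 has no outgoing epsilon transitions -> nothing to add
Final closure: {q0}
Size = 1

1


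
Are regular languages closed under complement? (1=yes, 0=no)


Regular languages are closed under all standard operations:
- Union: Yes (product construction)
- Intersection: Yes (product construction)
- Complement: Yes (swap accept/reject)
- Concatenation: Yes (NFA construction)
Operation: complement -> Closed

1


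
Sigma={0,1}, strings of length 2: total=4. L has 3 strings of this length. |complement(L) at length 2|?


Alphabet: {0,1}
String length: 2
Total strings of length 2 = 2^2 = 4
Strings in L = 3
Complement = total - |L|
= 4 - 3
= 1

1


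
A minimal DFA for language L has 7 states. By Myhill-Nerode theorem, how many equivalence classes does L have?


Myhill-Nerode theorem:
Number of equivalence classes = number of states in minimal DFA
Minimal DFA states = 7
Therefore equivalence classes = 7

7


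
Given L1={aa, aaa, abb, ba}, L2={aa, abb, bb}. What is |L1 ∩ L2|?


L1 = {aa, aaa, abb, ba}
L2 = {aa, abb, bb}
Checking each string in L1 against L2:
  'aa': in L2? Yes
  'aaa': in L2? No
  'abb': in L2? Yes
  'ba': in L2? No
Intersection = {aa, abb}
|L1 ∩ L2| = 2

2


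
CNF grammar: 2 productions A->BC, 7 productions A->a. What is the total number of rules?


CNF allows two rule forms:
  A -> BC (binary): 2 rules
  A -> a (terminal): 7 rules
Total = 2 + 7 = 9

9


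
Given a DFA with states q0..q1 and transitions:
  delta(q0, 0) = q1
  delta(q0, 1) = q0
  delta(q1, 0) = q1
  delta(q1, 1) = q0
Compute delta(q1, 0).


Looking up transition function:
delta(q1, 0) in the table
Row: q1, Column: 0
Result: q1

q1


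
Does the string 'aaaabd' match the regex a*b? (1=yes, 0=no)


Pattern: a*b
String: 'aaaabd'
Pattern requires: zero or more 'a's followed by exactly one 'b'
Found 4 leading 'a's
Remaining: 'bd'
Remaining is not 'b' -> no match
Result: 0

0


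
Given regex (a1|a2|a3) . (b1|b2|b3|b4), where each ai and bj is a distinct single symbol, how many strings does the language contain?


First group: 3 alternatives
Second group: 4 alternatives
Concatenation: each choice from group 1 pairs with each from group 2
Total = 3 x 4 = 12

12


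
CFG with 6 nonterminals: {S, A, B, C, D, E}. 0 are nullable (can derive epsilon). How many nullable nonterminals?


Nonterminals: {S, A, B, C, D, E}
A nonterminal is nullable if it can derive epsilon
Counting nullable nonterminals: 0
Total nullable = 0

0


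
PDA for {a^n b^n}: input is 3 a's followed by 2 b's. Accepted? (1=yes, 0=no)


Language requires equal numbers of a's and b's
PDA pushes for each 'a', pops for each 'b'
Number of a's = 3
Number of b's = 2
3 != 2 -> Reject

0


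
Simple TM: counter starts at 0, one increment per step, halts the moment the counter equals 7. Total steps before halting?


Counter starts at 0. Counting sequence:
  Step 1: counter = 1
  Step 2: counter = 2
  Step 3: counter = 3
  Step 4: counter = 4
  Step 5: counter = 5
  Step 6: counter = 6
  Step 7: counter = 7
Counter reached 7 -> halt
Total steps = 7

7


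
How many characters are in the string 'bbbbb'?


String: 'bbbbb'
Counting characters:
  'b' appears 5 time(s)
Total length = 0 + 5 = 5

5


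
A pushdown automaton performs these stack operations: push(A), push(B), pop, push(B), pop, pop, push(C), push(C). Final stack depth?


Tracing stack operations:
  push(A) -> stack = [A], depth=1
  push(B) -> stack = [A,B], depth=2
  pop -> removed B, stack = [A], depth=1
  push(B) -> stack = [A,B], depth=2
  pop -> removed B, stack = [A], depth=1
  pop -> removed A, stack = [], depth=0
  push(C) -> stack = [C], depth=1
  push(C) -> stack = [C,C], depth=2
Final depth = 2

2


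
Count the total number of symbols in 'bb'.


String: 'bb'
Counting characters:
  'b' appears 2 time(s)
Total length = 0 + 2 = 2

2


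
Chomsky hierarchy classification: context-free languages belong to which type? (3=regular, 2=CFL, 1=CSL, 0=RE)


Chomsky hierarchy levels:
  Type 3: Regular (DFA/NFA/regex)
  Type 2: Context-free (PDA)
  Type 1: Context-sensitive
  Type 0: Recursively enumerable (TM)
'context-free' corresponds to Type 2

2


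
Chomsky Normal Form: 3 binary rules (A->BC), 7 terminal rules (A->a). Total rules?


CNF allows two rule forms:
  A -> BC (binary): 3 rules
  A -> a (terminal): 7 rules
Total = 3 + 7 = 10

10


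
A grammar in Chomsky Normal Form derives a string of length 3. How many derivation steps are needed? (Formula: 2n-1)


Chomsky Normal Form derivation:
String length n = 3
Each step either:
  - Splits a nonterminal into two (n-1 such steps)
  - Converts a nonterminal to terminal (n such steps)
Total = (n-1) + n = 2n - 1
= 2(3) - 1
= 6 - 1
= 5

5


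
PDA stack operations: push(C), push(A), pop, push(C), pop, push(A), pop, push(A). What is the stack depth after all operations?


Tracing stack operations:
  push(C) -> stack = [C], depth=1
  push(A) -> stack = [C,A], depth=2
  pop -> removed A, stack = [C], depth=1
  push(C) -> stack = [C,C], depth=2
  pop -> removed C, stack = [C], depth=1
  push(A) -> stack = [C,A], depth=2
  pop -> removed A, stack = [C], depth=1
  push(A) -> stack = [C,A], depth=2
Final depth = 2

2


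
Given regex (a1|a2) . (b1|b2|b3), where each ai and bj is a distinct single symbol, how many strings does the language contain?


First group: 2 alternatives
Second group: 3 alternatives
Concatenation: each choice from group 1 pairs with each from group 2
Total = 2 x 3 = 6

6


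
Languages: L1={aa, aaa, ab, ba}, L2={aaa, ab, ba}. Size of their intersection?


L1 = {aa, aaa, ab, ba}
L2 = {aaa, ab, ba}
Checking each string in L1 against L2:
  'aa': in L2? No
  'aaa': in L2? Yes
  'ab': in L2? Yes
  'ba': in L2? Yes
Intersection = {aaa, ab, ba}
|L1 ∩ L2| = 3

3


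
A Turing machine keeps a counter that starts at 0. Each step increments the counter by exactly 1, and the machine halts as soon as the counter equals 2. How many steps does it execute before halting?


Counter starts at 0. Counting sequence:
  Step 1: counter = 1
  Step 2: counter = 2
Counter reached 2 -> halt
Total steps = 2

2


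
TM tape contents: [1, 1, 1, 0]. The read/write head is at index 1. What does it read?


Tape: [1, 1, 1, 0]
Positions: 0 1 2 3
Values:    1 1 1 0
Head at position 1
tape[1] = 1

1


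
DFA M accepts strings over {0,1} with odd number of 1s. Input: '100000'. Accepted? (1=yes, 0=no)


DFA has 2 states: q_even (start, accept=no) and q_odd
Processing string '100000' character by character:
  Position 0: read '1', 1-count=1 -> q_odd
  Position 1: read '0', 1-count=1 -> q_odd (no change)
  Position 2: read '0', 1-count=1 -> q_odd (no change)
  Position 3: read '0', 1-count=1 -> q_odd (no change)
  Position 4: read '0', 1-count=1 -> q_odd (no change)
  Position 5: read '0', 1-count=1 -> q_odd (no change)
Final state: q_odd, total 1s = 1 (odd); the DFA requires an odd count -> accept

1


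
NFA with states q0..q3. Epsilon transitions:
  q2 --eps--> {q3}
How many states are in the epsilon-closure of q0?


Starting from q0
Initialize closure = {q0}
q0 has no outgoing epsilon transitions -> nothing to add
Final closure: {q0}
Size = 1

1


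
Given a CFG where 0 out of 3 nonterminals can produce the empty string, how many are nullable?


Nonterminals: {S, A, B}
A nonterminal is nullable if it can derive epsilon
Counting nullable nonterminals: 0
Total nullable = 0

0


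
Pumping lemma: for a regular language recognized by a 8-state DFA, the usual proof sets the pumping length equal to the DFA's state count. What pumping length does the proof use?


Pumping lemma for regular languages (standard proof):
Take p = |Q|, the number of DFA states.
Any string of length >= |Q| passes through |Q|+1 states while reading its first |Q| symbols,
so by pigeonhole some state repeats, giving the loop that can be pumped.
Here |Q| = 8
Therefore the proof uses p = 8

8


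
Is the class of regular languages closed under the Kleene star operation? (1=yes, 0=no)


Regular languages are closed under:
- Union (DFA product construction)
- Intersection (DFA product construction)
- Complement (swap accept/reject states)
- Concatenation (NFA construction)
- Kleene star (NFA construction)
Kleene star is in this list
Therefore: closed

1


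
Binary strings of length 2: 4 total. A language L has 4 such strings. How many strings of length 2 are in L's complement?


Alphabet: {0,1}
String length: 2
Total strings of length 2 = 2^2 = 4
Strings in L = 4
Complement = total - |L|
= 4 - 4
= 0

0


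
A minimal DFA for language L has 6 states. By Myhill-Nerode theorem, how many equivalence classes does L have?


Myhill-Nerode theorem:
Number of equivalence classes = number of states in minimal DFA
Minimal DFA states = 6
Therefore equivalence classes = 6

6


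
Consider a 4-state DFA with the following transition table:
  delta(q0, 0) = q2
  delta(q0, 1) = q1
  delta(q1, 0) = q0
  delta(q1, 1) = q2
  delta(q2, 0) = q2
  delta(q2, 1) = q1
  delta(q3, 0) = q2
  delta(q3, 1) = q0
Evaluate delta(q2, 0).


Looking up transition function:
delta(q2, 0) in the table
Row: q2, Column: 0
Result: q2

q2


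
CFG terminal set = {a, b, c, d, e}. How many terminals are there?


Terminal symbols: a, b, c, d, e
Counting each: a (#1), b (#2), c (#3), d (#4), e (#5)
Total = 5

5


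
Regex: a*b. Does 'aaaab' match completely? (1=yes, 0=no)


Pattern: a*b
String: 'aaaab'
Pattern requires: zero or more 'a's followed by exactly one 'b'
Found 4 leading 'a's
Remaining: 'b'
Remaining is exactly 'b' -> match
Result: 1

1


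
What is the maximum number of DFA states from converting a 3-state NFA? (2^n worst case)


NFA has 3 states
Subset construction: each DFA state = subset of NFA states
Maximum subsets = 2^3
2^3 = 8

8


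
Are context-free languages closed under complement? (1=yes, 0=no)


CFL closure properties:
  Closed under: union, concatenation, Kleene star
  NOT closed under: intersection, complement
Operation 'complement' is in not-closed list -> No (not closed)

0


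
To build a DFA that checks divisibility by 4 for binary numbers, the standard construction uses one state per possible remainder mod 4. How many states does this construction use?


Divisibility by 4 is tracked via the remainder mod 4: 0, 1, ..., 3
The construction assigns one state to each remainder
Number of remainders = 4

4


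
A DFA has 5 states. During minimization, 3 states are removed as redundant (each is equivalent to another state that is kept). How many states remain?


Original DFA: 5 states
Redundant states removed: 3
Minimized states = original - removed
= 5 - 3
= 2

2


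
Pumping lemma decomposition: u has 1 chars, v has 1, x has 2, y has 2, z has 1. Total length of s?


|s| = |u| + |v| + |x| + |y| + |z|
= 1 + 1 + 2 + 2 + 1
= 2 + 2 + 3
= 4 + 3
= 7

7


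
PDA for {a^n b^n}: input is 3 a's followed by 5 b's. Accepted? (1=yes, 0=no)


Language requires equal numbers of a's and b's
PDA pushes for each 'a', pops for each 'b'
Number of a's = 3
Number of b's = 5
3 != 5 -> Reject

0


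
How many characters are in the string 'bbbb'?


String: 'bbbb'
Counting characters:
  'b' appears 4 time(s)
Total length = 0 + 4 = 4

4


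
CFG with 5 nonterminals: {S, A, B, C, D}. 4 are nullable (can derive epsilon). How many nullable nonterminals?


Nonterminals: {S, A, B, C, D}
A nonterminal is nullable if it can derive epsilon
Counting nullable nonterminals: 4
Total nullable = 4

4


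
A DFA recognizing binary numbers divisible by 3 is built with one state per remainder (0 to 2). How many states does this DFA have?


Divisibility by 3 is tracked via the remainder mod 3: 0, 1, ..., 2
The construction assigns one state to each remainder
Number of remainders = 3

3


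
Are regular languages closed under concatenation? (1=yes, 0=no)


Regular languages are closed under:
- Union (DFA product construction)
- Intersection (DFA product construction)
- Complement (swap accept/reject states)
- Concatenation (NFA construction)
- Kleene star (NFA construction)
concatenation is in this list
Therefore: closed

1


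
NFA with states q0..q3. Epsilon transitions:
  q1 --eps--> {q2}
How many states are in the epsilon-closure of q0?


Starting from q0
Initialize closure = {q0}
q0 has no outgoing epsilon transitions -> nothing to add
Final closure: {q0}
Size = 1

1


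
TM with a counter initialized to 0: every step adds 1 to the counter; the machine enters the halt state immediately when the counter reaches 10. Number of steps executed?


Counter starts at 0. Counting sequence:
  Step 1: counter = 1
  Step 2: counter = 2
  Step 3: counter = 3
  Step 4: counter = 4
  Step 5: counter = 5
  Step 6: counter = 6
  ...
  Step 10: counter = 10
Counter reached 10 -> halt
Total steps = 10

10


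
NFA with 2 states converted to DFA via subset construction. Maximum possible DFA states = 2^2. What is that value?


NFA has 2 states
Subset construction: each DFA state = subset of NFA states
Maximum subsets = 2^2
2^2 = 4

4


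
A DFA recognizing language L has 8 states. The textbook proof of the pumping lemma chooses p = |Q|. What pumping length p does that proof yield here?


Pumping lemma for regular languages (standard proof):
Take p = |Q|, the number of DFA states.
Any string of length >= |Q| passes through |Q|+1 states while reading its first |Q| symbols,
so by pigeonhole some state repeats, giving the loop that can be pumped.
Here |Q| = 8
Therefore the proof uses p = 8

8


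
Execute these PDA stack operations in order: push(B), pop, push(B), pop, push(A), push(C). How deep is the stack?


Tracing stack operations:
  push(B) -> stack = [B], depth=1
  pop -> removed B, stack = [], depth=0
  push(B) -> stack = [B], depth=1
  pop -> removed B, stack = [], depth=0
  push(A) -> stack = [A], depth=1
  push(C) -> stack = [A,C], depth=2
Final depth = 2

2


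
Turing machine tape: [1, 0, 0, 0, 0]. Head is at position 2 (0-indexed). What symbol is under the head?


Tape: [1, 0, 0, 0, 0]
Positions: 0 1 2 3 4
Values:    1 0 0 0 0
Head at position 2
tape[2] = 0

0


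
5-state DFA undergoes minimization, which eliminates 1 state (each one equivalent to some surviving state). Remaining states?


Original DFA: 5 states
Redundant states removed: 1
Minimized states = original - removed
= 5 - 1
= 4

4


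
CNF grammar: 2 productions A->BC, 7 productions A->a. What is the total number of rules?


CNF allows two rule forms:
  A -> BC (binary): 2 rules
  A -> a (terminal): 7 rules
Total = 2 + 7 = 9

9


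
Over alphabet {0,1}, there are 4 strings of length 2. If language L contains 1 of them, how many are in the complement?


Alphabet: {0,1}
String length: 2
Total strings of length 2 = 2^2 = 4
Strings in L = 1
Complement = total - |L|
= 4 - 1
= 3

3


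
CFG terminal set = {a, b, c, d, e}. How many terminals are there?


Terminal symbols: a, b, c, d, e
Counting each: a (#1), b (#2), c (#3), d (#4), e (#5)
Total = 5

5


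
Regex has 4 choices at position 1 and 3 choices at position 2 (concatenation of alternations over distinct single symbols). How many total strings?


First group: 4 alternatives
Second group: 3 alternatives
Concatenation: each choice from group 1 pairs with each from group 2
Total = 4 x 3 = 12

12


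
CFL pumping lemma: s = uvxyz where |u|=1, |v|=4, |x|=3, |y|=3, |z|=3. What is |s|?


|s| = |u| + |v| + |x| + |y| + |z|
= 1 + 4 + 3 + 3 + 3
= 5 + 3 + 6
= 8 + 6
= 14

14


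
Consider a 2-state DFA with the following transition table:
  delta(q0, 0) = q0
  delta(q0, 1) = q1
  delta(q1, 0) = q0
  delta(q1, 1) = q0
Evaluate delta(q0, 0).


Looking up transition function:
delta(q0, 0) in the table
Row: q0, Column: 0
Result: q0

q0


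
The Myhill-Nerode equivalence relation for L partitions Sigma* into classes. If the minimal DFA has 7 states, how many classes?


Myhill-Nerode theorem:
Number of equivalence classes = number of states in minimal DFA
Minimal DFA states = 7
Therefore equivalence classes = 7

7


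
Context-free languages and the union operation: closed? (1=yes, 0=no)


CFL closure properties:
  Closed under: union, concatenation, Kleene star
  NOT closed under: intersection, complement
Operation 'union' is in closed list -> Yes (closed)

1


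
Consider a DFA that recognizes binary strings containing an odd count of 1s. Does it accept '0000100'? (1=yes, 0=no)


DFA has 2 states: q_even (start, accept=no) and q_odd
Processing string '0000100' character by character:
  Position 0: read '0', 1-count=0 -> q_even (no change)
  Position 1: read '0', 1-count=0 -> q_even (no change)
  Position 2: read '0', 1-count=0 -> q_even (no change)
  Position 3: read '0', 1-count=0 -> q_even (no change)
  Position 4: read '1', 1-count=1 -> q_odd
  Position 5: read '0', 1-count=1 -> q_odd (no change)
  Position 6: read '0', 1-count=1 -> q_odd (no change)
Final state: q_odd, total 1s = 1 (odd); the DFA requires an odd count -> accept

1


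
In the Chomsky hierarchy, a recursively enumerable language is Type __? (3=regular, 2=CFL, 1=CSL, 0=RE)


Chomsky hierarchy levels:
  Type 3: Regular (DFA/NFA/regex)
  Type 2: Context-free (PDA)
  Type 1: Context-sensitive
  Type 0: Recursively enumerable (TM)
'recursively enumerable' corresponds to Type 0

0


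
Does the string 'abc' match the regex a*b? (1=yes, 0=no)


Pattern: a*b
String: 'abc'
Pattern requires: zero or more 'a's followed by exactly one 'b'
Found 1 leading 'a's
Remaining: 'bc'
Remaining is not 'b' -> no match
Result: 0

0


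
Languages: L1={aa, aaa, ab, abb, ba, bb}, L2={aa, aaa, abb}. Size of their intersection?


L1 = {aa, aaa, ab, abb, ba, bb}
L2 = {aa, aaa, abb}
Checking each string in L1 against L2:
  'aa': in L2? Yes
  'aaa': in L2? Yes
  'ab': in L2? No
  'abb': in L2? Yes
  'ba': in L2? No
  'bb': in L2? No
Intersection = {aa, aaa, abb}
|L1 ∩ L2| = 3

3


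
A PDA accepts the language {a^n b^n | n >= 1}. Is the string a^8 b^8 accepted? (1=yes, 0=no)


Language requires equal numbers of a's and b's
PDA pushes for each 'a', pops for each 'b'
Number of a's = 8
Number of b's = 8
8 == 8 -> Accept

1


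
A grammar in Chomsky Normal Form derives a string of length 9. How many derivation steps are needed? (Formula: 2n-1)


Chomsky Normal Form derivation:
String length n = 9
Each step either:
  - Splits a nonterminal into two (n-1 such steps)
  - Converts a nonterminal to terminal (n such steps)
Total = (n-1) + n = 2n - 1
= 2(9) - 1
= 18 - 1
= 17

17


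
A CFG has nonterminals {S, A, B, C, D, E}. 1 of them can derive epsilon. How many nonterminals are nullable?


Nonterminals: {S, A, B, C, D, E}
A nonterminal is nullable if it can derive epsilon
Counting nullable nonterminals: 1
Total nullable = 1

1


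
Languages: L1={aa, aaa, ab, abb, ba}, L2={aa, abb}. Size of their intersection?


L1 = {aa, aaa, ab, abb, ba}
L2 = {aa, abb}
Checking each string in L1 against L2:
  'aa': in L2? Yes
  'aaa': in L2? No
  'ab': in L2? No
  'abb': in L2? Yes
  'ba': in L2? No
Intersection = {aa, abb}
|L1 ∩ L2| = 2

2


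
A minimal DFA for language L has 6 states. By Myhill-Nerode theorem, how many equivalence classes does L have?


Myhill-Nerode theorem:
Number of equivalence classes = number of states in minimal DFA
Minimal DFA states = 6
Therefore equivalence classes = 6

6


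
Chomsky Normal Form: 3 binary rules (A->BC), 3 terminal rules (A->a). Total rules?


CNF allows two rule forms:
  A -> BC (binary): 3 rules
  A -> a (terminal): 3 rules
Total = 3 + 3 = 6

6


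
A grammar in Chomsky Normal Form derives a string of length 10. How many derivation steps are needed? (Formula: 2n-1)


Chomsky Normal Form derivation:
String length n = 10
Each step either:
  - Splits a nonterminal into two (n-1 such steps)
  - Converts a nonterminal to terminal (n such steps)
Total = (n-1) + n = 2n - 1
= 2(10) - 1
= 20 - 1
= 19

19


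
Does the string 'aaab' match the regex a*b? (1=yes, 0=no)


Pattern: a*b
String: 'aaab'
Pattern requires: zero or more 'a's followed by exactly one 'b'
Found 3 leading 'a's
Remaining: 'b'
Remaining is exactly 'b' -> match
Result: 1

1


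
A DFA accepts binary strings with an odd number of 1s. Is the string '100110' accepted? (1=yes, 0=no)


DFA has 2 states: q_even (start, accept=no) and q_odd
Processing string '100110' character by character:
  Position 0: read '1', 1-count=1 -> q_odd
  Position 1: read '0', 1-count=1 -> q_odd (no change)
  Position 2: read '0', 1-count=1 -> q_odd (no change)
  Position 3: read '1', 1-count=2 -> q_even
  Position 4: read '1', 1-count=3 -> q_odd
  Position 5: read '0', 1-count=3 -> q_odd (no change)
Final state: q_odd, total 1s = 3 (odd); the DFA requires an odd count -> accept

1


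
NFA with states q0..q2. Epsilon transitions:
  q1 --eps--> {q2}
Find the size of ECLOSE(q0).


Starting from q0
Initialize closure = {q0}
q0 has no outgoing epsilon transitions -> nothing to add
Final closure: {q0}
Size = 1

1


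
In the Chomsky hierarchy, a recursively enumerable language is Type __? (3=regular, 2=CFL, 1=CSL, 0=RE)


Chomsky hierarchy levels:
  Type 3: Regular (DFA/NFA/regex)
  Type 2: Context-free (PDA)
  Type 1: Context-sensitive
  Type 0: Recursively enumerable (TM)
'recursively enumerable' corresponds to Type 0

0


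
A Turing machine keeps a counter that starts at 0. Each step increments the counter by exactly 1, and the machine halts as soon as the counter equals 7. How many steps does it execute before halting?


Counter starts at 0. Counting sequence:
  Step 1: counter = 1
  Step 2: counter = 2
  Step 3: counter = 3
  Step 4: counter = 4
  Step 5: counter = 5
  Step 6: counter = 6
  Step 7: counter = 7
Counter reached 7 -> halt
Total steps = 7

7


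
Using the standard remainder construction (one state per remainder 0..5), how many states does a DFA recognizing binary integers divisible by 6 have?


Divisibility by 6 is tracked via the remainder mod 6: 0, 1, ..., 5
The construction assigns one state to each remainder
Number of remainders = 6

6


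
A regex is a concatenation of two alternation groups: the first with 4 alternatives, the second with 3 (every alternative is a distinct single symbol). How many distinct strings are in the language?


First group: 4 alternatives
Second group: 3 alternatives
Concatenation: each choice from group 1 pairs with each from group 2
Total = 4 x 3 = 12

12


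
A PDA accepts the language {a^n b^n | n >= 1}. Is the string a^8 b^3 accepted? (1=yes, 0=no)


Language requires equal numbers of a's and b's
PDA pushes for each 'a', pops for each 'b'
Number of a's = 8
Number of b's = 3
8 != 3 -> Reject

0


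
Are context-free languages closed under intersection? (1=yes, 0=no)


CFL closure properties:
  Closed under: union, concatenation, Kleene star
  NOT closed under: intersection, complement
Operation 'intersection' is in not-closed list -> No (not closed)

0


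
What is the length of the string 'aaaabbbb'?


String: 'aaaabbbb'
Counting characters:
  'a' appears 4 time(s)
  'b' appears 4 time(s)
Total length = 4 + 4 = 8

8


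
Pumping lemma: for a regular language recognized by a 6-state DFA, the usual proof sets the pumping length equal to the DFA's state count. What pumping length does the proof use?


Pumping lemma for regular languages (standard proof):
Take p = |Q|, the number of DFA states.
Any string of length >= |Q| passes through |Q|+1 states while reading its first |Q| symbols,
so by pigeonhole some state repeats, giving the loop that can be pumped.
Here |Q| = 6
Therefore the proof uses p = 6

6


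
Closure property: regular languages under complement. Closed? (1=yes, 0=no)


Regular languages are closed under:
- Union (DFA product construction)
- Intersection (DFA product construction)
- Complement (swap accept/reject states)
- Concatenation (NFA construction)
- Kleene star (NFA construction)
complement is in this list
Therefore: closed

1


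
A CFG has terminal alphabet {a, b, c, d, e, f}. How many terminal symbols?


Terminal symbols: a, b, c, d, e, f
Counting each: a (#1), b (#2), c (#3), d (#4), e (#5), f (#6)
Total = 6

6


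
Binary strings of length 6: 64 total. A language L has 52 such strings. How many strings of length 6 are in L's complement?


Alphabet: {0,1}
String length: 6
Total strings of length 6 = 2^6 = 64
Strings in L = 52
Complement = total - |L|
= 64 - 52
= 12

12


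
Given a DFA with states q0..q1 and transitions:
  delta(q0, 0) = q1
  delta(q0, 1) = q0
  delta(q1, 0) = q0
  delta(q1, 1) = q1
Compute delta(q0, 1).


Looking up transition function:
delta(q0, 1) in the table
Row: q0, Column: 1
Result: q0

q0


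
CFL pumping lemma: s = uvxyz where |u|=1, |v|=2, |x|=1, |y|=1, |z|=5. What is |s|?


|s| = |u| + |v| + |x| + |y| + |z|
= 1 + 2 + 1 + 1 + 5
= 3 + 1 + 6
= 4 + 6
= 10

10


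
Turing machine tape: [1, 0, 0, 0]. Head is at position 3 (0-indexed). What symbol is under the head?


Tape: [1, 0, 0, 0]
Positions: 0 1 2 3
Values:    1 0 0 0
Head at position 3
tape[3] = 0

0


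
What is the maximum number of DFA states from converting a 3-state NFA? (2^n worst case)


NFA has 3 states
Subset construction: each DFA state = subset of NFA states
Maximum subsets = 2^3
2^3 = 8

8


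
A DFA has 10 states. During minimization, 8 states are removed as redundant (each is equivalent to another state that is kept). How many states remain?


Original DFA: 10 states
Redundant states removed: 8
Minimized states = original - removed
= 10 - 8
= 2

2


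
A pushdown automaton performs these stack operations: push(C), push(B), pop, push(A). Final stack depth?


Tracing stack operations:
  push(C) -> stack = [C], depth=1
  push(B) -> stack = [C,B], depth=2
  pop -> removed B, stack = [C], depth=1
  push(A) -> stack = [C,A], depth=2
Final depth = 2

2


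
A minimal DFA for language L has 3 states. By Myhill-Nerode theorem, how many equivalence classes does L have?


Myhill-Nerode theorem:
Number of equivalence classes = number of states in minimal DFA
Minimal DFA states = 3
Therefore equivalence classes = 3

3


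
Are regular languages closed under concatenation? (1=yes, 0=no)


Regular languages are closed under:
- Union (DFA product construction)
- Intersection (DFA product construction)
- Complement (swap accept/reject states)
- Concatenation (NFA construction)
- Kleene star (NFA construction)
concatenation is in this list
Therefore: closed

1


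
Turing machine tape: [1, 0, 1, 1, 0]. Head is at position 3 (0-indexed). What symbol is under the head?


Tape: [1, 0, 1, 1, 0]
Positions: 0 1 2 3 4
Values:    1 0 1 1 0
Head at position 3
tape[3] = 1

1


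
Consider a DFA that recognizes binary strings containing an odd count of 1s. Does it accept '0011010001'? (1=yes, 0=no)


DFA has 2 states: q_even (start, accept=no) and q_odd
Processing string '0011010001' character by character:
  Position 0: read '0', 1-count=0 -> q_even (no change)
  Position 1: read '0', 1-count=0 -> q_even (no change)
  Position 2: read '1', 1-count=1 -> q_odd
  Position 3: read '1', 1-count=2 -> q_even
  Position 4: read '0', 1-count=2 -> q_even (no change)
  Position 5: read '1', 1-count=3 -> q_odd
  Position 6: read '0', 1-count=3 -> q_odd (no change)
  Position 7: read '0', 1-count=3 -> q_odd (no change)
  Position 8: read '0', 1-count=3 -> q_odd (no change)
  Position 9: read '1', 1-count=4 -> q_even
Final state: q_even, total 1s = 4 (even); the DFA requires an odd count -> reject

0


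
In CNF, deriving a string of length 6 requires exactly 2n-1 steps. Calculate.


Chomsky Normal Form derivation:
String length n = 6
Each step either:
  - Splits a nonterminal into two (n-1 such steps)
  - Converts a nonterminal to terminal (n such steps)
Total = (n-1) + n = 2n - 1
= 2(6) - 1
= 12 - 1
= 11

11


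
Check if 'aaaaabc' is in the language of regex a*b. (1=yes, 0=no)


Pattern: a*b
String: 'aaaaabc'
Pattern requires: zero or more 'a's followed by exactly one 'b'
Found 5 leading 'a's
Remaining: 'bc'
Remaining is not 'b' -> no match
Result: 0

0


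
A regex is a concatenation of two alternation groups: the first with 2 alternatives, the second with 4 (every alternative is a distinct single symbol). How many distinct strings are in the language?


First group: 2 alternatives
Second group: 4 alternatives
Concatenation: each choice from group 1 pairs with each from group 2
Total = 2 x 4 = 8

8


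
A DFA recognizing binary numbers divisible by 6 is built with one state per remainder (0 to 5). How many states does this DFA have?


Divisibility by 6 is tracked via the remainder mod 6: 0, 1, ..., 5
The construction assigns one state to each remainder
Number of remainders = 6

6


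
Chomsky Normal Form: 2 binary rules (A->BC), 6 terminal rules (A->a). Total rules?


CNF allows two rule forms:
  A -> BC (binary): 2 rules
  A -> a (terminal): 6 rules
Total = 2 + 6 = 8

8
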